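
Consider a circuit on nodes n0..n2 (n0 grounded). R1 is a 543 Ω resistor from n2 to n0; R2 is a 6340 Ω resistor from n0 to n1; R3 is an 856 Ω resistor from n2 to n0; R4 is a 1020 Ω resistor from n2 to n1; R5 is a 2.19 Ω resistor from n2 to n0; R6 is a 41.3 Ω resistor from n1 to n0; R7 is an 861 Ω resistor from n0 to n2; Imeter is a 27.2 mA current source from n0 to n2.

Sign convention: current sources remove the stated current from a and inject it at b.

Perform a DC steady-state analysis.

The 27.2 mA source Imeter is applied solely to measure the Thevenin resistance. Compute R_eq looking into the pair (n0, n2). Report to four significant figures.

R_eq = 2.166 Ω

Apply KCL at each of the 2 non-ground nodes and solve the resulting linear system.
Node n1: branches {R2, R4, R6} → V_1 = 0.002278
Node n2: branches {R1, R3, R4, R5, R7, Imeter} → V_2 = 0.05891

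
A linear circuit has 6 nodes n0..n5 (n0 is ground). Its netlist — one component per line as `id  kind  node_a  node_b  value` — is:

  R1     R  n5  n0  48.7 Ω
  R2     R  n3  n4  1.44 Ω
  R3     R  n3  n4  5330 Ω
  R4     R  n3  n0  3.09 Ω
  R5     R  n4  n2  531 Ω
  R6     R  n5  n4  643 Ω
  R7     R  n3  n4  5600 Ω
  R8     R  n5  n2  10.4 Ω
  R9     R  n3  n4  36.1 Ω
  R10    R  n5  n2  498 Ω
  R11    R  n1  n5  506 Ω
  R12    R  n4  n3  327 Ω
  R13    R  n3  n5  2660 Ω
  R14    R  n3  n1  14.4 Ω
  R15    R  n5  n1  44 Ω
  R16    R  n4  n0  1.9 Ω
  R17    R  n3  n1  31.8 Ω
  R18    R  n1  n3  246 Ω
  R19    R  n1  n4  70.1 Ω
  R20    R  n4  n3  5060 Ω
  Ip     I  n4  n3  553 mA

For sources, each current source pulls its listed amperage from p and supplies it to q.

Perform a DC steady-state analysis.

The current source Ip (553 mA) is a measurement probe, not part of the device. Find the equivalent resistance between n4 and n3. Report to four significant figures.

R_eq = 1.061 Ω

Element admittances at DC:
  Y(R1) = 0.02053 S between n5,n0
  Y(R2) = 0.6944 S between n3,n4
  Y(R3) = 0.0001876 S between n3,n4
  Y(R4) = 0.3236 S between n3,n0
  Y(R5) = 0.001883 S between n4,n2
  Y(R6) = 0.001555 S between n5,n4
  Y(R7) = 0.0001786 S between n3,n4
  Y(R8) = 0.09615 S between n5,n2
  Y(R9) = 0.02770 S between n3,n4
  Y(R10) = 0.002008 S between n5,n2
  Y(R11) = 0.001976 S between n1,n5
  Y(R12) = 0.003058 S between n4,n3
  Y(R13) = 0.0003759 S between n3,n5
  Y(R14) = 0.06944 S between n3,n1
  Y(R15) = 0.02273 S between n5,n1
  Y(R16) = 0.5263 S between n4,n0
  Y(R17) = 0.03145 S between n3,n1
  Y(R18) = 0.004065 S between n1,n3
  Y(R19) = 0.01427 S between n1,n4
  Y(R20) = 0.0001976 S between n4,n3
  Ip: injects 0.553 A into n3 (from n4)
Assemble and solve the 5×5 MNA system:
  V(n1)=0.2608  V(n2)=0.1120  V(n3)=0.3604  V(n4)=-0.2263  V(n5)=0.1185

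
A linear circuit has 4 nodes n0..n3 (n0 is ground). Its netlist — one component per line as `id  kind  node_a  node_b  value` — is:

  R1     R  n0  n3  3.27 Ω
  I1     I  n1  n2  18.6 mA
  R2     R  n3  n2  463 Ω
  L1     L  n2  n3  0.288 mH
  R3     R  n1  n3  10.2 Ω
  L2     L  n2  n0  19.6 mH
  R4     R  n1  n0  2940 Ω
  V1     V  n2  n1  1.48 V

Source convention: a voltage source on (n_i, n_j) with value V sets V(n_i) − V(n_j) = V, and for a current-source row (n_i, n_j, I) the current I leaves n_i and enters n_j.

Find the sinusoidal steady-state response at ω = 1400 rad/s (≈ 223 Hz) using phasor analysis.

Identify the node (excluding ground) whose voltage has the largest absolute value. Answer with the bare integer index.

1

Element admittances at ω=1400 rad/s:
  Y(R1) = 0.3058+0.000j S between n0,n3
  I1: injects 0.0186 A into n2 (from n1)
  Y(R2) = 0.002160+0.000j S between n3,n2
  Y(L1) = 0.000-2.480j S between n2,n3
  Y(R3) = 0.09804+0.000j S between n1,n3
  Y(L2) = 0.000-0.03644j S between n2,n0
  Y(R4) = 0.0003401+0.000j S between n1,n0
  V1: constraint V(n2)−V(n1) = 1.48
Assemble and solve the 4×4 MNA system:
  V(n1)=-1.483+0.05737j  V(n2)=-0.002805+0.05737j  V(n3)=-0.005187-0.0003980j
  i(V1)=-0.1268+0.005683j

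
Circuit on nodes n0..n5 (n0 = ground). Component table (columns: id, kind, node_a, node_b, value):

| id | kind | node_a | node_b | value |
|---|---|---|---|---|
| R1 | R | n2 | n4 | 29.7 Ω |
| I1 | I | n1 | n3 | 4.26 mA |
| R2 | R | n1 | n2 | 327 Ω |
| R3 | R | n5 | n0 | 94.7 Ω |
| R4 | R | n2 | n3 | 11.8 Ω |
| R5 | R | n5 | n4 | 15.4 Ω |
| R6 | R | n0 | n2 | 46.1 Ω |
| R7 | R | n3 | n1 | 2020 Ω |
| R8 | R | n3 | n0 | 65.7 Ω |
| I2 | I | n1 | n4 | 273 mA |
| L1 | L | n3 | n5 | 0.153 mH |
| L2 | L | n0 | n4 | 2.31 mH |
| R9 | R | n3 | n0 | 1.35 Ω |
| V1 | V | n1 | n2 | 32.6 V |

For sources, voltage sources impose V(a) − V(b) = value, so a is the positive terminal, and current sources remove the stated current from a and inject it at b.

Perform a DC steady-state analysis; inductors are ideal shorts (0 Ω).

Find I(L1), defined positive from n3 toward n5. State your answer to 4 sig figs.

-0.01374 A

MNA unknowns: 5 node voltages V₁..V_5 plus 3 source currents (L1, L2, V1)
R1: Y=0.03367 on G[2,4]
I1: z[1]−=0.00426, z[3]+=0.00426
R2: Y=0.003058 on G[1,2]
R3: Y=0.01056 on G[5,0]
R4: Y=0.08475 on G[2,3]
R5: Y=0.06494 on G[5,4]
R6: Y=0.02169 on G[0,2]
R7: Y=0.0004950 on G[3,1]
R8: Y=0.01522 on G[3,0]
I2: z[1]−=0.273, z[4]+=0.273
L1: row V3−V5=0, i_L1 at 3,5
L2: row V0−V4=0, i_L2 at 0,4
R9: Y=0.7407 on G[3,0]
V1: row V1−V2=32.6, i_V1 at 1,2
solve → V1=30.40, V2=-2.197, V3=-0.1820, V4=0.000, V5=-0.1820
aux → i_L1=-0.01374, i_L2=-0.1872, i_V1=-0.3921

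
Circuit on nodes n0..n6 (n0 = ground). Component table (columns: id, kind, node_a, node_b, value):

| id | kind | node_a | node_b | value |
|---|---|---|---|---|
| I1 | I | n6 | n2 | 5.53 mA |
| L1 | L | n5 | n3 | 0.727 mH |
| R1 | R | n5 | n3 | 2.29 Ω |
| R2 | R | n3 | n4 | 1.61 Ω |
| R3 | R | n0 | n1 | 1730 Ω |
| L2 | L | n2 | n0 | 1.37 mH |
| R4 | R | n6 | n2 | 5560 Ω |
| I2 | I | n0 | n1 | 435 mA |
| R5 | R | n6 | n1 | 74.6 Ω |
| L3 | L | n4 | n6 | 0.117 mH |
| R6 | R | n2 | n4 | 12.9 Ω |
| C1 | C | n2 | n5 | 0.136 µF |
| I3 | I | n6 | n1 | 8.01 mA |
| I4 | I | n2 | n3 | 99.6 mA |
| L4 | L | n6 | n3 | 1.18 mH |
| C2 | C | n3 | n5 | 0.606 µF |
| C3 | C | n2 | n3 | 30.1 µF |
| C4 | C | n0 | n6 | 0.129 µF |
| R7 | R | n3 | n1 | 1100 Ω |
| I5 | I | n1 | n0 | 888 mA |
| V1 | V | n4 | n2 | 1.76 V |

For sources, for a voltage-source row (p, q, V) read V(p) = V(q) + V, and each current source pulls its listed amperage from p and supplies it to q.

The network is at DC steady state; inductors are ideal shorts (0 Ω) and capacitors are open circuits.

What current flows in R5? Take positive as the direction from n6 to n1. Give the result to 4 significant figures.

0.4015 A

Apply KCL at each of the 6 non-ground nodes and solve the resulting linear system.
Node n1: branches {R3, I2, R5, I3, R7, I5} → V_1 = -28.19
Node n2: branches {I1, L2, R4, R6, C1, I4, C3, V1} → V_2 = 0.000
Node n3: branches {L1, R1, R2, I4, L4, C2, C3, R7} → V_3 = 1.760
Node n4: branches {R2, L3, R6, V1} → V_4 = 1.760
Node n5: branches {L1, R1, C1, C2} → V_5 = 1.760
Node n6: branches {I1, R4, R5, L3, I3, L4, C4} → V_6 = 1.760
Source currents: i(L1)=0.000, i(L2)=-0.4367, i(L3)=0.3430, i(L4)=-0.07237, i(V1)=-0.4794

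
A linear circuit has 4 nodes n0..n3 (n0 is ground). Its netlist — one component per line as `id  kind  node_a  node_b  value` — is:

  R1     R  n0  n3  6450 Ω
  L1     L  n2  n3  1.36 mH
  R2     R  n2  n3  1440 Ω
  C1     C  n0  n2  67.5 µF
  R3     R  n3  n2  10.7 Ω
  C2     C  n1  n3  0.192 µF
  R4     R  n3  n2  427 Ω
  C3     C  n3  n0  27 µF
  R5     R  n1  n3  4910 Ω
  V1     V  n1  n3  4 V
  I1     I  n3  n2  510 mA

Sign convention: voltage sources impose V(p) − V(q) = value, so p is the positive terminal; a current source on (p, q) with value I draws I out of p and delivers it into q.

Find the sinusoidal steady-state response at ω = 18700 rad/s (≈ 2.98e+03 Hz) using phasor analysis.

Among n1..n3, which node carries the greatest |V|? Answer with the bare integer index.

Element admittances at ω=18700 rad/s:
  Y(R1) = 0.0001550+0.000j S between n0,n3
  Y(L1) = 0.000-0.03932j S between n2,n3
  Y(R2) = 0.0006944+0.000j S between n2,n3
  Y(C1) = 0.000+1.262j S between n0,n2
  Y(R3) = 0.09346+0.000j S between n3,n2
  Y(C2) = 0.000+0.003590j S between n1,n3
  Y(R4) = 0.002342+0.000j S between n3,n2
  Y(C3) = 0.000+0.5049j S between n3,n0
  Y(R5) = 0.0002037+0.000j S between n1,n3
  V1: constraint V(n1)−V(n3) = 4
  I1: injects 0.51 A into n2 (from n3)
Assemble and solve the 4×4 MNA system:
  V(n1)=3.687+1.040j  V(n2)=0.1249-0.4159j  V(n3)=-0.3126+1.040j
  i(V1)=-0.0008147-0.01436j

1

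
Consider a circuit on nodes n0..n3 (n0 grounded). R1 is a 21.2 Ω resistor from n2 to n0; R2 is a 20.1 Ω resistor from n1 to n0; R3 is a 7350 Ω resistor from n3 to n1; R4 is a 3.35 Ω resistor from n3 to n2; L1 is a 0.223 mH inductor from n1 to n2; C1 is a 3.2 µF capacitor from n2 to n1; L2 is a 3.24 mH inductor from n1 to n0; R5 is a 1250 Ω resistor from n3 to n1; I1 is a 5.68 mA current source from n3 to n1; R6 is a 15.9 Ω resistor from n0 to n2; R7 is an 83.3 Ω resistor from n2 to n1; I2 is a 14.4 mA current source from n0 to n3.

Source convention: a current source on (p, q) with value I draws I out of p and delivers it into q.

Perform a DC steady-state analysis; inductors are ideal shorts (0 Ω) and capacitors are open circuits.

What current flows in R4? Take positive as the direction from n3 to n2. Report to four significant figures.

0.008693 A

Apply KCL at each of the 3 non-ground nodes and solve the resulting linear system.
Node n1: branches {R2, R3, L1, C1, L2, R5, I1, R7} → V_1 = 0.000
Node n2: branches {R1, R4, L1, C1, R6, R7} → V_2 = 0.000
Node n3: branches {R3, R4, R5, I1, I2} → V_3 = 0.02912
Source currents: i(L1)=-0.008693, i(L2)=0.01440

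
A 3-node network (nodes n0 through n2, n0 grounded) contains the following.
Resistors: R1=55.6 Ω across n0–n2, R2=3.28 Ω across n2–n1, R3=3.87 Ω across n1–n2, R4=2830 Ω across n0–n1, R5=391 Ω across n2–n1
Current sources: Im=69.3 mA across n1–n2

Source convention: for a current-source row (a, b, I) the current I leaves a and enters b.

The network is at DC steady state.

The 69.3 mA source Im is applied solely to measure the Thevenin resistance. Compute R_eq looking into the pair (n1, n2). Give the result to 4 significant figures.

MNA unknowns: 2 node voltages V₁..V_2
R1: Y=0.01799 on G[0,2]
R2: Y=0.3049 on G[2,1]
R3: Y=0.2584 on G[1,2]
R4: Y=0.0003534 on G[0,1]
R5: Y=0.002558 on G[2,1]
Im: z[1]−=0.0693, z[2]+=0.0693
solve → V1=-0.1200, V2=0.002358

R_eq = 1.766 Ω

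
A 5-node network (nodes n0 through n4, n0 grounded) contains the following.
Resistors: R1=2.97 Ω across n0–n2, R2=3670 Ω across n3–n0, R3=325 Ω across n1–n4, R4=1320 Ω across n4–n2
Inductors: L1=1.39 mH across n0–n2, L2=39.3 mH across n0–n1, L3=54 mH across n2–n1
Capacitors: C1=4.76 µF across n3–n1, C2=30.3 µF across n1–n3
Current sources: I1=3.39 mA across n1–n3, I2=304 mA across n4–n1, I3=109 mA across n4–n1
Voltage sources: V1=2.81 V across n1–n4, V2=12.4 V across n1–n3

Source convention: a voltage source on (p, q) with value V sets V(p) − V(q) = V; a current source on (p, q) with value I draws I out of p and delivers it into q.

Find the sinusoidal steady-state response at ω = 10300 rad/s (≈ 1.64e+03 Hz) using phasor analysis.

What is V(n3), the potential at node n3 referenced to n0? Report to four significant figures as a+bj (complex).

-12.11+1.220j V

MNA unknowns: 4 node voltages V₁..V_4 plus 2 source currents (V1, V2)
R1: Y=0.3367+0.000j on G[0,2]
R2: Y=0.0002725+0.000j on G[3,0]
L1: Y=0.000-0.06985j on G[0,2]
L2: Y=0.000-0.002470j on G[0,1]
C1: Y=0.000+0.04903j on G[3,1]
R3: Y=0.003077+0.000j on G[1,4]
C2: Y=0.000+0.3121j on G[1,3]
I1: z[1]−=0.00339, z[3]+=0.00339
I2: z[4]−=0.304, z[1]+=0.304
L3: Y=0.000-0.001798j on G[2,1]
R4: Y=0.0007576+0.000j on G[4,2]
I3: z[4]−=0.109, z[1]+=0.109
V1: row V1−V4=2.81, i_V1 at 1,4
V2: row V1−V3=12.4, i_V2 at 1,3
solve → V1=0.2944+1.220j, V2=0.0005777+0.001293j, V3=-12.11+1.220j, V4=-2.516+1.220j
aux → i_V1=0.4024+0.0009232j, i_V2=-0.006689-4.478j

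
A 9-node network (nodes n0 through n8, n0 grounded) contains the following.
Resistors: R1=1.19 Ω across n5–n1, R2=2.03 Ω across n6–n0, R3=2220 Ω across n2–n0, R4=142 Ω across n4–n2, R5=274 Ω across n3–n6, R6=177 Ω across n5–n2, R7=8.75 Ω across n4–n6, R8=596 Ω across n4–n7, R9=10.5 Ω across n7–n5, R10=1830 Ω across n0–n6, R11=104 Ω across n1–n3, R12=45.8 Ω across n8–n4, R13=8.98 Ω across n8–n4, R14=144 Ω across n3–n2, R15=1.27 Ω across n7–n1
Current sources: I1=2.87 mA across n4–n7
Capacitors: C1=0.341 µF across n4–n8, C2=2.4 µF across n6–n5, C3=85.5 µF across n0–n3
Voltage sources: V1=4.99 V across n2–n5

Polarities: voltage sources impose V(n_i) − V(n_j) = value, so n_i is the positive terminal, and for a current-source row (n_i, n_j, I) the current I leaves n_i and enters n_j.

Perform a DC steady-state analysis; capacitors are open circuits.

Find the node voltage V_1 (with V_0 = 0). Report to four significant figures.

-3.314 V

Element admittances at DC:
  Y(R1) = 0.8403 S between n5,n1
  Y(R2) = 0.4926 S between n6,n0
  I1: injects 0.00287 A into n7 (from n4)
  Y(R3) = 0.0004505 S between n2,n0
  Y(R4) = 0.007042 S between n4,n2
  Y(R5) = 0.003650 S between n3,n6
  Y(R6) = 0.005650 S between n5,n2
  Y(R7) = 0.1143 S between n4,n6
  Y(R8) = 0.001678 S between n4,n7
  Y(R9) = 0.09524 S between n7,n5
  Y(R10) = 0.0005464 S between n0,n6
  Y(R11) = 0.009615 S between n1,n3
  Y(C1) = 0.000 S between n4,n8
  Y(C2) = 0.000 S between n6,n5
  Y(R12) = 0.02183 S between n8,n4
  Y(R13) = 0.1114 S between n8,n4
  Y(R14) = 0.006944 S between n3,n2
  Y(R15) = 0.7874 S between n7,n1
  Y(C3) = 0.000 S between n0,n3
  V1: constraint V(n2)−V(n5) = 4.99
Assemble and solve the 9×9 MNA system:
  V(n1)=-3.314  V(n2)=1.644  V(n3)=-1.012  V(n4)=0.02429  V(n5)=-3.346  V(n6)=-0.001502  V(n7)=-3.308  V(n8)=0.02429
  i(V1)=-0.05879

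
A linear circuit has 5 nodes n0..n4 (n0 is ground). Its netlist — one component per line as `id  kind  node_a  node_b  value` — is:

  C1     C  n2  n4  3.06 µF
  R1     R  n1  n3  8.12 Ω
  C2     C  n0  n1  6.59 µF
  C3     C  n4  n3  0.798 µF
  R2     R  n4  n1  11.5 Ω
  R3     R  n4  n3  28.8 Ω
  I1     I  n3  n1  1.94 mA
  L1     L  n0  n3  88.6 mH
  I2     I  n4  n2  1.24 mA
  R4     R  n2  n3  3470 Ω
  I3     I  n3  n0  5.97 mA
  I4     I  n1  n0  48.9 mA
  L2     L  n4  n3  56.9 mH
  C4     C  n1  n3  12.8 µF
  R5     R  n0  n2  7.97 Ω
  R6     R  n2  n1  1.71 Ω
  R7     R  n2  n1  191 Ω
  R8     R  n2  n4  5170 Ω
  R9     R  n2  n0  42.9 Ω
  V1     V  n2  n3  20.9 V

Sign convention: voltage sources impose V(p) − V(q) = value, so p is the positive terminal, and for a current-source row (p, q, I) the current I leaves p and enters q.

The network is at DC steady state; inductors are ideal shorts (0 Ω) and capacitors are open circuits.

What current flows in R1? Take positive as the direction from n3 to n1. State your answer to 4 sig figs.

MNA unknowns: 4 node voltages V₁..V_4 plus 3 source currents (L1, L2, V1)
C1: Y=0.000 on G[2,4]
R1: Y=0.1232 on G[1,3]
C2: Y=0.000 on G[0,1]
C3: Y=0.000 on G[4,3]
R2: Y=0.08696 on G[4,1]
R3: Y=0.03472 on G[4,3]
I1: z[3]−=0.00194, z[1]+=0.00194
L1: row V0−V3=0, i_L1 at 0,3
I2: z[4]−=0.00124, z[2]+=0.00124
R4: Y=0.0002882 on G[2,3]
I3: z[3]−=0.00597, z[0]+=0.00597
I4: z[1]−=0.0489, z[0]+=0.0489
L2: row V4−V3=0, i_L2 at 4,3
C4: Y=0.000 on G[1,3]
R5: Y=0.1255 on G[0,2]
R6: Y=0.5848 on G[2,1]
R7: Y=0.005236 on G[2,1]
R8: Y=0.0001934 on G[2,4]
R9: Y=0.02331 on G[2,0]
V1: row V2−V3=20.9, i_V1 at 2,3
solve → V1=15.35, V2=20.90, V3=0.000, V4=0.000
aux → i_L1=3.164, i_L2=1.338, i_V1=-6.391

-1.891 A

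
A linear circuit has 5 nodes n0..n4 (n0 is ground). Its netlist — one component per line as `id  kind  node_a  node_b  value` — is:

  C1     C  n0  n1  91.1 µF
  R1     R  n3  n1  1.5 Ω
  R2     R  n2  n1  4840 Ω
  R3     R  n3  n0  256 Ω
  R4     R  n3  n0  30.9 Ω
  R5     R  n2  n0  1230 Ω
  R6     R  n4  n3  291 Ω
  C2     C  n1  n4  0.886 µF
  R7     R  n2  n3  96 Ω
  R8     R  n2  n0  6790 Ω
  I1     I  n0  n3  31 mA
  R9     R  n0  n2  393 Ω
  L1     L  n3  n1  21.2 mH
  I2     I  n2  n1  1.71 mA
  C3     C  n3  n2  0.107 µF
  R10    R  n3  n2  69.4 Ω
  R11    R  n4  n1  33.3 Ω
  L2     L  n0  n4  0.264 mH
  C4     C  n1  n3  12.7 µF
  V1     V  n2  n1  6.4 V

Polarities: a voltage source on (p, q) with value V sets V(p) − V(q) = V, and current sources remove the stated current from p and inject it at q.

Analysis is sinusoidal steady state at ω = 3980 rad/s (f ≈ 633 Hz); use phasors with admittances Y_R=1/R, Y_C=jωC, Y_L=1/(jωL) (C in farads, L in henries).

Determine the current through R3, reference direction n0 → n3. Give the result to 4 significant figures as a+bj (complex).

-0.001013+2.197e-05j A

MNA unknowns: 4 node voltages V₁..V_4 plus 1 source current (V1)
C1: Y=0.000+0.3626j on G[0,1]
R1: Y=0.6667+0.000j on G[3,1]
R2: Y=0.0002066+0.000j on G[2,1]
R3: Y=0.003906+0.000j on G[3,0]
R4: Y=0.03236+0.000j on G[3,0]
R5: Y=0.0008130+0.000j on G[2,0]
R6: Y=0.003436+0.000j on G[4,3]
C2: Y=0.000+0.003526j on G[1,4]
R7: Y=0.01042+0.000j on G[2,3]
R8: Y=0.0001473+0.000j on G[2,0]
I1: z[0]−=0.031, z[3]+=0.031
R9: Y=0.002545+0.000j on G[0,2]
L1: Y=0.000-0.01185j on G[3,1]
I2: z[2]−=0.00171, z[1]+=0.00171
C3: Y=0.000+0.0004259j on G[3,2]
R10: Y=0.01441+0.000j on G[3,2]
R11: Y=0.03003+0.000j on G[4,1]
L2: Y=0.000-0.9517j on G[0,4]
C4: Y=0.000+0.05055j on G[1,3]
V1: row V2−V1=6.4, i_V1 at 2,1
solve → V1=0.0002579+0.004766j, V2=6.400+0.004766j, V3=0.2594-0.005625j, V4=-9.854e-05+0.0009340j
aux → i_V1=-0.1779-0.002890j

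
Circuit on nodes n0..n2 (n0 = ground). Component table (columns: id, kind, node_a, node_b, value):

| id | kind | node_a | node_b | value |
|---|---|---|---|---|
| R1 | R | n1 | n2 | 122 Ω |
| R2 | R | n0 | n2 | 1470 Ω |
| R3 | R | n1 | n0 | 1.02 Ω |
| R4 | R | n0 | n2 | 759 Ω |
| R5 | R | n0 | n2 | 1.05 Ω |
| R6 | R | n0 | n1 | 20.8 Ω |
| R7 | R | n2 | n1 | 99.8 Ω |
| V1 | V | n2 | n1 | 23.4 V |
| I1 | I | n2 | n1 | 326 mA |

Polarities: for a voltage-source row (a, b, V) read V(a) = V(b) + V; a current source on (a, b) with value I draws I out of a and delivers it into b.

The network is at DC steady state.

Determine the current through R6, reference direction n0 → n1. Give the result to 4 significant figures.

0.5415 A

Element admittances at DC:
  Y(R1) = 0.008197 S between n1,n2
  Y(R2) = 0.0006803 S between n0,n2
  Y(R3) = 0.9804 S between n1,n0
  Y(R4) = 0.001318 S between n0,n2
  Y(R5) = 0.9524 S between n0,n2
  Y(R6) = 0.04808 S between n0,n1
  Y(R7) = 0.01002 S between n2,n1
  V1: constraint V(n2)−V(n1) = 23.4
  I1: injects 0.326 A into n1 (from n2)
Assemble and solve the 3×3 MNA system:
  V(n1)=-11.26  V(n2)=12.14
  i(V1)=-12.34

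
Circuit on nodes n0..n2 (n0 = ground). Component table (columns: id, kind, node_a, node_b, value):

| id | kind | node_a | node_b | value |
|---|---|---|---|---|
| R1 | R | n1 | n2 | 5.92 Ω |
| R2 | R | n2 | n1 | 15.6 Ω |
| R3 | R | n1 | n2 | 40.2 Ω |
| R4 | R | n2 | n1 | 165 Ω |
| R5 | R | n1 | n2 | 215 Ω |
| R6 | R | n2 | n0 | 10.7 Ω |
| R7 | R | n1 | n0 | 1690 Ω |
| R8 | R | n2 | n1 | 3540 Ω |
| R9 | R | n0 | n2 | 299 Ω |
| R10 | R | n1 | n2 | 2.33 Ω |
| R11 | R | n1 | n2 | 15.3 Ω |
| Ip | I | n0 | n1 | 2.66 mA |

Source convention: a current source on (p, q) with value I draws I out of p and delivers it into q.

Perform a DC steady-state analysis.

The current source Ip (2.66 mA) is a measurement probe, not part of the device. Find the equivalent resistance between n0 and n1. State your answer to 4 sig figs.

Apply KCL at each of the 2 non-ground nodes and solve the resulting linear system.
Node n1: branches {R1, R2, R3, R4, R5, R7, R8, R10, R11, Ip} → V_1 = 0.03075
Node n2: branches {R1, R2, R3, R4, R5, R6, R8, R9, R10, R11} → V_2 = 0.02729

R_eq = 11.56 Ω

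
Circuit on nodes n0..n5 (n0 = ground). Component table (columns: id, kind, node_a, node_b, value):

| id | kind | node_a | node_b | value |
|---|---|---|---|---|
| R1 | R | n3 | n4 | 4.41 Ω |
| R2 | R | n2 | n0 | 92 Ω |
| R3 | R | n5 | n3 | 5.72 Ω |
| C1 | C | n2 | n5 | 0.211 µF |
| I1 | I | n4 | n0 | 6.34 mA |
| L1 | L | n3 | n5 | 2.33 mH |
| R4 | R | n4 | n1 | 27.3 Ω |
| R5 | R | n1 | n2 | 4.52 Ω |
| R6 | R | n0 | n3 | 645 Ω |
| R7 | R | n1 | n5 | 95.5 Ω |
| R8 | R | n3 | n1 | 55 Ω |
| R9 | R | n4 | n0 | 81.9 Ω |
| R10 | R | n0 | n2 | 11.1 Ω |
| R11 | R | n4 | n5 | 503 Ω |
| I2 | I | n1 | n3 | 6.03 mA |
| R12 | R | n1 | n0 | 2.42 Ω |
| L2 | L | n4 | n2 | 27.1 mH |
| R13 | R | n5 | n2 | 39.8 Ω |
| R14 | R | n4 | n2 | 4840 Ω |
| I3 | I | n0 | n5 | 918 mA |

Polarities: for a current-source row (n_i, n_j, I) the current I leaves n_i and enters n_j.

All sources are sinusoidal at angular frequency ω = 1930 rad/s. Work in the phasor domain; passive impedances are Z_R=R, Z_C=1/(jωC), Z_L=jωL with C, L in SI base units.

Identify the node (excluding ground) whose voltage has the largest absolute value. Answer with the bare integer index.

Element admittances at ω=1930 rad/s:
  Y(R1) = 0.2268+0.000j S between n3,n4
  Y(R2) = 0.01087+0.000j S between n2,n0
  Y(R3) = 0.1748+0.000j S between n5,n3
  Y(C1) = 0.000+0.0004072j S between n2,n5
  I1: injects 0.00634 A into n0 (from n4)
  Y(L1) = 0.000-0.2224j S between n3,n5
  Y(R4) = 0.03663+0.000j S between n4,n1
  Y(R5) = 0.2212+0.000j S between n1,n2
  Y(R6) = 0.001550+0.000j S between n0,n3
  Y(R7) = 0.01047+0.000j S between n1,n5
  Y(R8) = 0.01818+0.000j S between n3,n1
  Y(R9) = 0.01221+0.000j S between n4,n0
  Y(R10) = 0.09009+0.000j S between n0,n2
  Y(R11) = 0.001988+0.000j S between n4,n5
  I2: injects 0.00603 A into n3 (from n1)
  Y(R12) = 0.4132+0.000j S between n1,n0
  Y(L2) = 0.000-0.01912j S between n4,n2
  Y(R13) = 0.02513+0.000j S between n5,n2
  Y(R14) = 0.0002066+0.000j S between n4,n2
  I3: injects 0.918 A into n5 (from n0)
Assemble and solve the 5×5 MNA system:
  V(n1)=1.464+0.02243j  V(n2)=1.842-0.2074j  V(n3)=10.28+0.5054j  V(n4)=8.567+0.8918j  V(n5)=11.71+1.884j

5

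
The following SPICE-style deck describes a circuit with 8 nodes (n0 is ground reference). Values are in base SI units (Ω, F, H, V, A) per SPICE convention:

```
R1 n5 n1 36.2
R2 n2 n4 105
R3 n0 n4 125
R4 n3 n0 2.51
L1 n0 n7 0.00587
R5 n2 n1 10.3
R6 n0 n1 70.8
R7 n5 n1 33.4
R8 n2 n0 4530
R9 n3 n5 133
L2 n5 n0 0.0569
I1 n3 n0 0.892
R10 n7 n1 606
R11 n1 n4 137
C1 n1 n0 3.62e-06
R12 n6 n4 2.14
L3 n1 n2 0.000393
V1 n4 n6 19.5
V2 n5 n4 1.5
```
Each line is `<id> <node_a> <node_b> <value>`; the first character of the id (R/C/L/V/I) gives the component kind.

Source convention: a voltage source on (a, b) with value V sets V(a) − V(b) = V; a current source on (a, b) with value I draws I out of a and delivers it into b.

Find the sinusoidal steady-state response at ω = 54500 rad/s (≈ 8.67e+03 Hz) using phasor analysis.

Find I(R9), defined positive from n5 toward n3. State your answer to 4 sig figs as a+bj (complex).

Element admittances at ω=54500 rad/s:
  Y(R1) = 0.02762+0.000j S between n5,n1
  Y(R2) = 0.009524+0.000j S between n2,n4
  Y(R3) = 0.008000+0.000j S between n0,n4
  Y(R4) = 0.3984+0.000j S between n3,n0
  Y(L1) = 0.000-0.003126j S between n0,n7
  Y(R5) = 0.09709+0.000j S between n2,n1
  Y(R6) = 0.01412+0.000j S between n0,n1
  Y(R7) = 0.02994+0.000j S between n5,n1
  Y(R8) = 0.0002208+0.000j S between n2,n0
  Y(R9) = 0.007519+0.000j S between n3,n5
  Y(L2) = 0.000-0.0003225j S between n5,n0
  I1: injects 0.892 A into n0 (from n3)
  Y(R10) = 0.001650+0.000j S between n7,n1
  Y(R11) = 0.007299+0.000j S between n1,n4
  Y(C1) = 0.000+0.1973j S between n1,n0
  Y(R12) = 0.4673+0.000j S between n6,n4
  Y(L3) = 0.000-0.04669j S between n1,n2
  V1: constraint V(n4)−V(n6) = 19.5
  V2: constraint V(n5)−V(n4) = 1.5
Assemble and solve the 9×9 MNA system:
  V(n1)=-0.005001+0.03947j  V(n2)=-0.1003-0.003209j  V(n3)=-2.193+0.0005363j  V(n4)=-1.284+0.02896j  V(n5)=0.2164+0.02896j  V(n6)=-20.78+0.02896j  V(n7)=-0.01739+0.006538j
  i(V1)=-9.112+0.000j  i(V2)=-0.03087+0.0004613j

0.01812+0.0002137j A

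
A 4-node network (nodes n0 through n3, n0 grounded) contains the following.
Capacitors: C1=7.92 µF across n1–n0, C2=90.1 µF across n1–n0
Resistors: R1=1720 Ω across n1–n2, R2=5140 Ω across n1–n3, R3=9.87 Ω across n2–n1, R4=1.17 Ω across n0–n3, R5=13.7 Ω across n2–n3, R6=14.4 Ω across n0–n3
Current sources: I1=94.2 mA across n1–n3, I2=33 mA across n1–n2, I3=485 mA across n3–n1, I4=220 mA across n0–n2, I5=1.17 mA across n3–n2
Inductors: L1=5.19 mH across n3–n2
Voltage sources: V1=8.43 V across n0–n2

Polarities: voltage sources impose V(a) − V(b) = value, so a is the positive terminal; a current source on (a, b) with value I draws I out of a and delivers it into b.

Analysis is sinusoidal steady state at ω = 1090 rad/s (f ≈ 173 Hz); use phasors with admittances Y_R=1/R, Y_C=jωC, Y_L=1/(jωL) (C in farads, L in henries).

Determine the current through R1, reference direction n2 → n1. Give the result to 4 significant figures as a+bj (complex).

-0.003539-0.001427j A

MNA unknowns: 3 node voltages V₁..V_3 plus 1 source current (V1)
C1: Y=0.000+0.008633j on G[1,0]
R1: Y=0.0005814+0.000j on G[1,2]
R2: Y=0.0001946+0.000j on G[1,3]
I1: z[1]−=0.0942, z[3]+=0.0942
I2: z[1]−=0.033, z[2]+=0.033
I3: z[3]−=0.485, z[1]+=0.485
L1: Y=0.000-0.1768j on G[3,2]
C2: Y=0.000+0.09821j on G[1,0]
R3: Y=0.1013+0.000j on G[2,1]
R4: Y=0.8547+0.000j on G[0,3]
R5: Y=0.07299+0.000j on G[2,3]
I4: z[0]−=0.22, z[2]+=0.22
I5: z[3]−=0.00117, z[2]+=0.00117
R6: Y=0.06944+0.000j on G[0,3]
V1: row V0−V2=8.43, i_V1 at 0,2
solve → V1=-2.343+2.454j, V2=-8.430+0.000j, V3=-1.237+1.275j
aux → i_V1=-1.625+0.9284j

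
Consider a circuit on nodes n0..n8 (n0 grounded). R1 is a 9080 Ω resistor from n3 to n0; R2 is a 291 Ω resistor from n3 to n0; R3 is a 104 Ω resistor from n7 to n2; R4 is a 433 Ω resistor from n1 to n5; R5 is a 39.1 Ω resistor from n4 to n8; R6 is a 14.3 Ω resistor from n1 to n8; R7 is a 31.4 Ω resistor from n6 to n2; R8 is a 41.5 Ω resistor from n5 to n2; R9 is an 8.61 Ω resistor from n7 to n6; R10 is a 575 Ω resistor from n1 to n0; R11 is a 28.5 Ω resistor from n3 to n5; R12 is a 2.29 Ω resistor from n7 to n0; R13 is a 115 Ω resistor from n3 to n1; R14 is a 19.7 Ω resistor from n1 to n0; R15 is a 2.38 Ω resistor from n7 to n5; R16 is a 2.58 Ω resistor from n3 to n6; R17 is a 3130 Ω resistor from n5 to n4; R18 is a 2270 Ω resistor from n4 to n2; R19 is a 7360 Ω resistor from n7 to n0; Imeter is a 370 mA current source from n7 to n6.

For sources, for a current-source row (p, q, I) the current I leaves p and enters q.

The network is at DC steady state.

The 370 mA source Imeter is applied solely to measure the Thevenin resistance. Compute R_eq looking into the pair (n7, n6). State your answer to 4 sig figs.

MNA unknowns: 8 node voltages V₁..V_8
R1: Y=0.0001101 on G[3,0]
R2: Y=0.003436 on G[3,0]
R3: Y=0.009615 on G[7,2]
R4: Y=0.002309 on G[1,5]
R5: Y=0.02558 on G[4,8]
R6: Y=0.06993 on G[1,8]
R7: Y=0.03185 on G[6,2]
R8: Y=0.02410 on G[5,2]
R9: Y=0.1161 on G[7,6]
R10: Y=0.001739 on G[1,0]
R11: Y=0.03509 on G[3,5]
R12: Y=0.4367 on G[7,0]
R13: Y=0.008696 on G[3,1]
R14: Y=0.05076 on G[1,0]
R15: Y=0.4202 on G[7,5]
R16: Y=0.3876 on G[3,6]
R17: Y=0.0003195 on G[5,4]
R18: Y=0.0004405 on G[4,2]
R19: Y=0.0001359 on G[7,0]
Imeter: z[7]−=0.37, z[6]+=0.37
solve → V1=0.2731, V2=1.080, V3=1.919, V4=0.2894, V5=0.1530, V6=2.133, V7=-0.04840, V8=0.2775

R_eq = 5.896 Ω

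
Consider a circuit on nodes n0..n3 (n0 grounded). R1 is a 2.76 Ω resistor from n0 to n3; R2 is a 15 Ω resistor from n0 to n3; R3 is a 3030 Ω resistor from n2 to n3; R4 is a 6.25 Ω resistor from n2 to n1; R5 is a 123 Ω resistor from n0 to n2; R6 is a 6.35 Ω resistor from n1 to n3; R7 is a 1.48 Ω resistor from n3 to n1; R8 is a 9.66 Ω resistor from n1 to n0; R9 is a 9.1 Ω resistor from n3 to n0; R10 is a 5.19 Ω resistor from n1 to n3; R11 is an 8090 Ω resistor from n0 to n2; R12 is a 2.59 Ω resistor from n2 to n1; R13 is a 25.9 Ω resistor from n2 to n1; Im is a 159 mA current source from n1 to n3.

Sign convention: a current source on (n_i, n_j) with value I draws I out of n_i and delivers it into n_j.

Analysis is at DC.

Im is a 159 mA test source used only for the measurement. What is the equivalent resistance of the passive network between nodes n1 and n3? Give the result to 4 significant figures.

R_eq = 0.8939 Ω

Apply KCL at each of the 3 non-ground nodes and solve the resulting linear system.
Node n1: branches {R4, R6, R7, R8, R10, R12, R13, Im} → V_1 = -0.1177
Node n2: branches {R3, R4, R5, R11, R12, R13} → V_2 = -0.1160
Node n3: branches {R1, R2, R3, R6, R7, R9, R10, Im} → V_3 = 0.02440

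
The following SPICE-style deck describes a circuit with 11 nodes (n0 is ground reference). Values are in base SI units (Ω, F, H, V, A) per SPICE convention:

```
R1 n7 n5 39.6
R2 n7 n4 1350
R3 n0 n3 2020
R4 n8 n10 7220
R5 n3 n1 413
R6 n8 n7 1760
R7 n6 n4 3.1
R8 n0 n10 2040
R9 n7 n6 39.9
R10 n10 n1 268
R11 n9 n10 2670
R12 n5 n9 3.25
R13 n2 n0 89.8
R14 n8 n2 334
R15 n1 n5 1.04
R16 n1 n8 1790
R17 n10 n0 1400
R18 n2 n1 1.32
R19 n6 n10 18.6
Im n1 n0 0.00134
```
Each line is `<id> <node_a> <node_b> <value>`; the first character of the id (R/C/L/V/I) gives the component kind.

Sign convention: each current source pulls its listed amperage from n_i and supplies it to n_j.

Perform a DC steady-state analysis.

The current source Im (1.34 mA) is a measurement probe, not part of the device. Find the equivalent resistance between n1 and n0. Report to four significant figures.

R_eq = 80.02 Ω

MNA unknowns: 10 node voltages V₁..V_10
R1: Y=0.02525 on G[7,5]
R2: Y=0.0007407 on G[7,4]
R3: Y=0.0004950 on G[0,3]
R4: Y=0.0001385 on G[8,10]
R5: Y=0.002421 on G[3,1]
R6: Y=0.0005682 on G[8,7]
R7: Y=0.3226 on G[6,4]
R8: Y=0.0004902 on G[0,10]
R9: Y=0.02506 on G[7,6]
R10: Y=0.003731 on G[10,1]
R11: Y=0.0003745 on G[9,10]
R12: Y=0.3077 on G[5,9]
R13: Y=0.01114 on G[2,0]
R14: Y=0.002994 on G[8,2]
R15: Y=0.9615 on G[1,5]
R16: Y=0.0005587 on G[1,8]
R17: Y=0.0007143 on G[10,0]
R18: Y=0.7576 on G[2,1]
R19: Y=0.05376 on G[6,10]
Im: z[1]−=0.00134, z[0]+=0.00134
solve → V1=-0.1072, V2=-0.1057, V3=-0.08902, V4=-0.1006, V5=-0.1071, V6=-0.1005, V7=-0.1038, V8=-0.1054, V9=-0.1071, V10=-0.09898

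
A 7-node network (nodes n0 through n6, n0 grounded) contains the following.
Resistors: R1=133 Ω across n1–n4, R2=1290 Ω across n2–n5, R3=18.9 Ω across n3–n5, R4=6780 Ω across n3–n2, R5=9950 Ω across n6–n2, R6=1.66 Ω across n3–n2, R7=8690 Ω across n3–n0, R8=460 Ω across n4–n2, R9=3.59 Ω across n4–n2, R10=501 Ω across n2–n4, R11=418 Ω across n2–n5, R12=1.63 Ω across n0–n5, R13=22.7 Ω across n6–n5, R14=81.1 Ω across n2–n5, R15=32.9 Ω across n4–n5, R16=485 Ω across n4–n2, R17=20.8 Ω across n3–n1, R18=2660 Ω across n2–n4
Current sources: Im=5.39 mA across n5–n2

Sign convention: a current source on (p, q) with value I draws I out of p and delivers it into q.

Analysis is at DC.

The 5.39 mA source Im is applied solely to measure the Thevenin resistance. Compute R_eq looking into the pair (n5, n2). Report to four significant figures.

R_eq = 10.89 Ω

Apply KCL at each of the 6 non-ground nodes and solve the resulting linear system.
Node n1: branches {R1, R17} → V_1 = 0.05383
Node n2: branches {R2, R4, R5, R6, R8, R9, R10, R11, R14, R16, R18, Im} → V_2 = 0.05870
Node n3: branches {R3, R4, R6, R7, R17} → V_3 = 0.05394
Node n4: branches {R1, R8, R9, R10, R15, R16, R18} → V_4 = 0.05307
Node n5: branches {R2, R3, R11, R12, R13, R14, R15, Im} → V_5 = -1.012e-05
Node n6: branches {R5, R13} → V_6 = 0.0001235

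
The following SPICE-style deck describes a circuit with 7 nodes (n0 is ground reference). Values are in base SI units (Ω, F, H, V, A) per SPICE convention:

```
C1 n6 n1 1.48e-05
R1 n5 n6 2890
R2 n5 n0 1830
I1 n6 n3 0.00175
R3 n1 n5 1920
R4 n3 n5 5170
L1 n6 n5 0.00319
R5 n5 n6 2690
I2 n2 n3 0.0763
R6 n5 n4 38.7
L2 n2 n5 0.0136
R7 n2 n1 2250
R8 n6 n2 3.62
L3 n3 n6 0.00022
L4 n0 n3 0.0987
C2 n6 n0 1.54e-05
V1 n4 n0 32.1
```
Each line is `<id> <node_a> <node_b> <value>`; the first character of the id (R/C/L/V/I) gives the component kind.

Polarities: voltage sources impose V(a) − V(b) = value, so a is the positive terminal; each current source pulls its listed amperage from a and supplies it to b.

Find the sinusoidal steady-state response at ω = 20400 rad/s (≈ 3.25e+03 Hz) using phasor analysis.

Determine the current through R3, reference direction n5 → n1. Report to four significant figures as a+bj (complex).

0.01074+0.007854j A

MNA unknowns: 6 node voltages V₁..V_6 plus 1 source current (V1)
C1: Y=0.000+0.3019j on G[6,1]
R1: Y=0.0003460+0.000j on G[5,6]
R2: Y=0.0005464+0.000j on G[5,0]
I1: z[6]−=0.00175, z[3]+=0.00175
R3: Y=0.0005208+0.000j on G[1,5]
R4: Y=0.0001934+0.000j on G[3,5]
L1: Y=0.000-0.01537j on G[6,5]
R5: Y=0.0003717+0.000j on G[5,6]
I2: z[2]−=0.0763, z[3]+=0.0763
R6: Y=0.02584+0.000j on G[5,4]
L2: Y=0.000-0.003604j on G[2,5]
R7: Y=0.0004444+0.000j on G[2,1]
R8: Y=0.2762+0.000j on G[6,2]
L3: Y=0.000-0.2228j on G[3,6]
L4: Y=0.000-0.0004967j on G[0,3]
C2: Y=0.000+0.3142j on G[6,0]
V1: row V4−V0=32.1, i_V1 at 4,0
solve → V1=-1.155-1.042j, V2=-1.257-1.277j, V3=-1.191-0.6370j, V4=32.10+0.000j, V5=19.46+14.04j, V6=-1.181-1.007j
aux → i_V1=-0.3266+0.3627j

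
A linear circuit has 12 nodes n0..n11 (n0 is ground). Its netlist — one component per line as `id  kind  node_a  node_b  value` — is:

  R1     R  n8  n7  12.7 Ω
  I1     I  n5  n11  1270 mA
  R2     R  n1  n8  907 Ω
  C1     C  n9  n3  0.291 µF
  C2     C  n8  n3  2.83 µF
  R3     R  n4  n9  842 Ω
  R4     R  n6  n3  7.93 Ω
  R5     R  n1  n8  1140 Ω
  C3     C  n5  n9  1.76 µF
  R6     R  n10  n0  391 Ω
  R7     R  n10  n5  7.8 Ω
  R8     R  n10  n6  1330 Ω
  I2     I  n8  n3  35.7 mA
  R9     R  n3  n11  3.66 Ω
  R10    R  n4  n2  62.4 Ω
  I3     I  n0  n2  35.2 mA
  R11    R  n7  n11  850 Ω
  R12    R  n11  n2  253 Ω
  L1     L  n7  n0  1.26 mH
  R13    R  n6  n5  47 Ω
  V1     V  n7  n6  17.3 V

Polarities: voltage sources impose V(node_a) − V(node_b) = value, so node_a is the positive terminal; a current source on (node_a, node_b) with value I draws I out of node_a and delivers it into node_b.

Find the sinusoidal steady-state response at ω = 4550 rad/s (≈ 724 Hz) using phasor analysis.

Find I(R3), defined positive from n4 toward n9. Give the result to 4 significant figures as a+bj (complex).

Element admittances at ω=4550 rad/s:
  Y(R1) = 0.07874+0.000j S between n8,n7
  I1: injects 1.27 A into n11 (from n5)
  Y(R2) = 0.001103+0.000j S between n1,n8
  Y(C1) = 0.000+0.001324j S between n9,n3
  Y(C2) = 0.000+0.01288j S between n8,n3
  Y(R3) = 0.001188+0.000j S between n4,n9
  Y(R4) = 0.1261+0.000j S between n6,n3
  Y(R5) = 0.0008772+0.000j S between n1,n8
  Y(C3) = 0.000+0.008008j S between n5,n9
  Y(R6) = 0.002558+0.000j S between n10,n0
  Y(R7) = 0.1282+0.000j S between n10,n5
  Y(R8) = 0.0007519+0.000j S between n10,n6
  I2: injects 0.0357 A into n3 (from n8)
  Y(R9) = 0.2732+0.000j S between n3,n11
  Y(R10) = 0.01603+0.000j S between n4,n2
  I3: injects 0.0352 A into n2 (from n0)
  Y(R11) = 0.001176+0.000j S between n7,n11
  Y(R12) = 0.003953+0.000j S between n11,n2
  Y(L1) = 0.000-0.1744j S between n7,n0
  Y(R13) = 0.02128+0.000j S between n6,n5
  V1: constraint V(n7)−V(n6) = 17.3
Assemble and solve the 12×12 MNA system:
  V(n1)=-0.5820+0.1080j  V(n2)=-7.212+0.4296j  V(n3)=-6.871+1.230j  V(n4)=-10.62+0.2350j  V(n5)=-65.29+3.839j  V(n6)=-17.25+1.136j  V(n7)=0.05496+1.136j  V(n8)=-0.5820+0.1080j  V(n9)=-56.66-2.391j  V(n10)=-63.74+3.749j  V(n11)=-2.284+1.218j
  i(V1)=-0.2511-0.07130j

0.05468+0.003118j A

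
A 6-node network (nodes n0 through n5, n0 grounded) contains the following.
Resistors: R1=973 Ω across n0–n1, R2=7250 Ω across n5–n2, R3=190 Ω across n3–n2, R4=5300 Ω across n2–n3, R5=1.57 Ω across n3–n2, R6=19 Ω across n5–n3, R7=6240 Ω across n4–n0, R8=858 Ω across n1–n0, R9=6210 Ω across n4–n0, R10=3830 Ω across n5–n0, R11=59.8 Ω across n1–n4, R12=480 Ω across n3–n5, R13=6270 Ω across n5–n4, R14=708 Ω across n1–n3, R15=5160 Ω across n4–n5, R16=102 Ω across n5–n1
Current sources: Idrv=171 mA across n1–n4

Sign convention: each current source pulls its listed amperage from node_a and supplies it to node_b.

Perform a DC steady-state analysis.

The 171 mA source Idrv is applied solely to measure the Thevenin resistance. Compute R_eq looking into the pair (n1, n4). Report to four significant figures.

MNA unknowns: 5 node voltages V₁..V_5
R1: Y=0.001028 on G[0,1]
R2: Y=0.0001379 on G[5,2]
R3: Y=0.005263 on G[3,2]
R4: Y=0.0001887 on G[2,3]
R5: Y=0.6369 on G[3,2]
R6: Y=0.05263 on G[5,3]
R7: Y=0.0001603 on G[4,0]
R8: Y=0.001166 on G[1,0]
R9: Y=0.0001610 on G[4,0]
R10: Y=0.0002611 on G[5,0]
R11: Y=0.01672 on G[1,4]
R12: Y=0.002083 on G[3,5]
R13: Y=0.0001595 on G[5,4]
R14: Y=0.001412 on G[1,3]
R15: Y=0.0001938 on G[4,5]
R16: Y=0.009804 on G[5,1]
Idrv: z[1]−=0.171, z[4]+=0.171
solve → V1=-1.171, V2=-0.8581, V3=-0.8581, V4=8.686, V5=-0.8501

R_eq = 57.65 Ω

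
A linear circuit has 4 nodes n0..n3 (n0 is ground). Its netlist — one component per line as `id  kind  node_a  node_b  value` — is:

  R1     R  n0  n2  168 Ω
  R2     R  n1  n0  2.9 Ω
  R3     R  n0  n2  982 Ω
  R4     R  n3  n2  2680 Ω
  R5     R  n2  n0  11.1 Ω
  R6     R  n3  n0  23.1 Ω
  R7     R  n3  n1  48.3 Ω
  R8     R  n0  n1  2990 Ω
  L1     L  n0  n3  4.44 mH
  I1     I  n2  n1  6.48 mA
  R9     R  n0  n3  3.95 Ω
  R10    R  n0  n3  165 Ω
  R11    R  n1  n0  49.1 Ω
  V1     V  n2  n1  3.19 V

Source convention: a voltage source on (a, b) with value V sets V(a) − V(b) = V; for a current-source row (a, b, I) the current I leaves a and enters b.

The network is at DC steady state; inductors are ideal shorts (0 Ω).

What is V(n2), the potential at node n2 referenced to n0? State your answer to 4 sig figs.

MNA unknowns: 3 node voltages V₁..V_3 plus 2 source currents (L1, V1)
R1: Y=0.005952 on G[0,2]
R2: Y=0.3448 on G[1,0]
R3: Y=0.001018 on G[0,2]
R4: Y=0.0003731 on G[3,2]
R5: Y=0.09009 on G[2,0]
R6: Y=0.04329 on G[3,0]
R7: Y=0.02070 on G[3,1]
R8: Y=0.0003344 on G[0,1]
L1: row V0−V3=0, i_L1 at 0,3
I1: z[2]−=0.00648, z[1]+=0.00648
R9: Y=0.2532 on G[0,3]
R10: Y=0.006061 on G[0,3]
R11: Y=0.02037 on G[1,0]
V1: row V2−V1=3.19, i_V1 at 2,1
solve → V1=-0.6426, V2=2.547, V3=0.000
aux → i_L1=0.01235, i_V1=-0.2547

2.547 V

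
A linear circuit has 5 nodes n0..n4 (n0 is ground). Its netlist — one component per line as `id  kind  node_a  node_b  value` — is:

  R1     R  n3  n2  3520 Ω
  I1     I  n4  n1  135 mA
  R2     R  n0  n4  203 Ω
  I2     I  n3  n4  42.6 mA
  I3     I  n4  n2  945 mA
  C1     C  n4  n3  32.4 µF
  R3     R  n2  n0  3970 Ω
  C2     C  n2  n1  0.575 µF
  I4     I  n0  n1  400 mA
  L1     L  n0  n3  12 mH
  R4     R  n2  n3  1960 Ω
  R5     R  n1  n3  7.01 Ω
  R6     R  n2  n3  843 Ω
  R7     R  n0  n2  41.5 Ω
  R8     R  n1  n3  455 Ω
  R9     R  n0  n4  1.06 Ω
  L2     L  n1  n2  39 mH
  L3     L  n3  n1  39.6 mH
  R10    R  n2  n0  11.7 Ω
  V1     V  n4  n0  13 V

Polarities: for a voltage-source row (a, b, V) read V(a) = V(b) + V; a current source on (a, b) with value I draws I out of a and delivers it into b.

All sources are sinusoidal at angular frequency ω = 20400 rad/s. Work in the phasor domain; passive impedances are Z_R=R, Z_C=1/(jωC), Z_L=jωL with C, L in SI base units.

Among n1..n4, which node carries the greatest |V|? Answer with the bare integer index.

Apply KCL at each of the 4 non-ground nodes and solve the resulting linear system.
Node n1: branches {I1, C2, I4, R5, R8, L2, L3} → V_1 = 16.52-1.230j
Node n2: branches {R1, I3, R3, C2, R4, R6, R7, L2, R10} → V_2 = 8.864+0.7048j
Node n3: branches {R1, I2, C1, L1, R4, R5, R6, R8, L3} → V_3 = 12.96-0.7064j
Node n4: branches {I1, R2, I2, I3, C1, R9, V1} → V_4 = 13.00+0.000j
Source currents: i(V1)=-12.90-0.02445j

1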